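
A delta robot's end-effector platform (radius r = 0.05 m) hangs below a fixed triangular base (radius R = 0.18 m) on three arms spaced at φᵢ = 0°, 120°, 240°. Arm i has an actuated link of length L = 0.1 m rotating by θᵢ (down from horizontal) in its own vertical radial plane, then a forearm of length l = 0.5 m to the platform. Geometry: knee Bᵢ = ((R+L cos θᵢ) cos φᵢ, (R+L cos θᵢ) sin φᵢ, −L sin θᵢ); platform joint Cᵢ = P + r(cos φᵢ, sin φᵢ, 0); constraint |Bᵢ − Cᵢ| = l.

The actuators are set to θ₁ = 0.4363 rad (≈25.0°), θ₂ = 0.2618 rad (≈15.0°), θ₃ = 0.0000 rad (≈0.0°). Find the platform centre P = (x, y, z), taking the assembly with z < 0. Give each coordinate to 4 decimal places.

φ1=0.0°: virtual centre (0.2206, 0.0000, -0.0423), radius l
arm 2 at φ=120.0°: ρ2 = 0.2266;  centre 2 = (-0.1133, 0.1962, -0.0259)
centre 3 = (0.2300·cos240.0°, 0.2300·sin240.0°, 0.0000) = (-0.1150, -0.1992, 0.0000)
|centre ₂|²−|centre ₁|² = 0.0015;  |centre ₃|²−|centre ₁|² = 0.0024
[-0.6679 0.3925 0.0328]·P = 0.0015;  [-0.6713 -0.3984 0.0845]·P = 0.0024
Cramer: x(z) = -0.0030+0.0873z;  y(z) = -0.0011+0.0651z
into |P−centre ₁|² = l²: 1.0119z² + 0.0453z + -0.1982 = 0;  Δ = 0.8043;  z = -0.4656 or 0.4208 → z<0 root = -0.4656
x = -0.0436, y = -0.0314

(-0.0436, -0.0314, -0.4656)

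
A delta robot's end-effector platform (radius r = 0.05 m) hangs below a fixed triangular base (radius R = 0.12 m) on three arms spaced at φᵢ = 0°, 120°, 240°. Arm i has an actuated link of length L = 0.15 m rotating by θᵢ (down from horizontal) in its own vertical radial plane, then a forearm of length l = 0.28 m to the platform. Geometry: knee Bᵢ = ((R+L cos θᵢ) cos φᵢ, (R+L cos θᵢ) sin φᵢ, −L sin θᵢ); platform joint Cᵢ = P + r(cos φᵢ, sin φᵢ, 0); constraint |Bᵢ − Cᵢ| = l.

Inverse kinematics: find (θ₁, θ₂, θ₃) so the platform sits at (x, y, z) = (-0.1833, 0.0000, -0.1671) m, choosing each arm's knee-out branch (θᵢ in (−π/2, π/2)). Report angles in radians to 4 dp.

θ₁ = 1.3964, θ₂ = -0.1746, θ₃ = -0.1746

φ1=0.0° → target in arm frame (-0.1833, 0.0000)
  A=0.2533, B=-0.1671, C=(l²−L²−A²−y'²−z²)/(2L)=-0.1206
  γ=atan2(-0.1671,0.2533)=-0.5832;  ψ=arccos(-0.3975)=1.9795;  θ1=γ+ψ≈1.3964
arm 2 (φ=120.0°): x'=0.0916, y'=0.1587
  A=-0.0216, B=-0.1671, C=(l²−L²−A²−y'²−z²)/(2L)=0.0077
  γ=atan2(-0.1671,-0.0216)=-1.6996;  ψ=arccos(0.0457)=1.5251;  θ2=γ+ψ≈-0.1746
φ3=240.0° → target in arm frame (0.0917, -0.1587)
  e−x'=-0.0217;  (l²−L²−(e−x')²−y'²−z²)/2L = 0.0077
  √(A²+B²)=0.1685;  θ3 = -1.6996+1.5251 ≈ -0.1746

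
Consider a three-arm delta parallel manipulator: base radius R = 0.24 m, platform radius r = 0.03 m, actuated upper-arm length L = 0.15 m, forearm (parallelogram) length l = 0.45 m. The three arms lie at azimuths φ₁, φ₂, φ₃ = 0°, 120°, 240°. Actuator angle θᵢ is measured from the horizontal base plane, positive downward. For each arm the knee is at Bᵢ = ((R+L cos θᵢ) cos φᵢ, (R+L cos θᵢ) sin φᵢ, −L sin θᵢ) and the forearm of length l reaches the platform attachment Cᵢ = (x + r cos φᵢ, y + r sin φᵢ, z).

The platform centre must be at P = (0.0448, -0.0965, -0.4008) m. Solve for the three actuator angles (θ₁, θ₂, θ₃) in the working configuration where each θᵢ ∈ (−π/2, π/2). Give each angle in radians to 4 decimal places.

θ₁ = 0.5239, θ₂ = 1.2217, θ₃ = 0.4365

arm 1 (φ=0.0°): x'=0.0448, y'=-0.0965
  e−x'=0.1652;  (l²−L²−(e−x')²−y'²−z²)/2L = -0.0575
  γ=atan2(-0.4008,0.1652)=-1.1798;  ψ=arccos(-0.1326)=1.7038;  θ1=γ+ψ≈0.5239
rotate P by −φ2: (-0.1060, 0.0095, -0.4008)
  e−x'=0.3160;  (l²−L²−(e−x')²−y'²−z²)/2L = -0.2686
  γ=atan2(-0.4008,0.3160)=-0.9032;  ψ=arccos(-0.5262)=2.1249;  θ2=γ+ψ≈1.2217
φ3=240.0° → target in arm frame (0.0612, 0.0870)
  A=0.1488, B=-0.4008, C=(l²−L²−A²−y'²−z²)/(2L)=-0.0346
  θ3 = atan2(B,A) + arccos(C/0.4275) = 0.4365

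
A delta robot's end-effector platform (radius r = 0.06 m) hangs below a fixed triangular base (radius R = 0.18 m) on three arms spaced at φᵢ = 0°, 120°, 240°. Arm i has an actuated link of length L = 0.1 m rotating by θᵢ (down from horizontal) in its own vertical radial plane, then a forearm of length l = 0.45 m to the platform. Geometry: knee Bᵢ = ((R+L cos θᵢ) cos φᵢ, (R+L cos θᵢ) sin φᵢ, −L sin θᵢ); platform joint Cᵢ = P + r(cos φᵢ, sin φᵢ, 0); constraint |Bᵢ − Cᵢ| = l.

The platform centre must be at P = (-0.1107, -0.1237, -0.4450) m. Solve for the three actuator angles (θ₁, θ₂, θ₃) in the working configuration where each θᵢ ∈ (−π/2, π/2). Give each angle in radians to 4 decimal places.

φ1=0.0° → target in arm frame (-0.1107, -0.1237)
  A=0.2307, B=-0.4450, C=(l²−L²−A²−y'²−z²)/(2L)=-0.3702
  θ1 = atan2(B,A) + arccos(C/0.5012) = 1.3093
arm 2 (φ=120.0°): x'=-0.0518, y'=0.1577
  A cos θ + B sin θ = C:  0.1718·cos θ + -0.4450·sin θ = -0.2995
  θ2 = atan2(B,A) + arccos(C/0.4770) = 1.0473
arm 3 (φ=240.0°): x'=0.1625, y'=-0.0340
  e−x'=-0.0425;  (l²−L²−(e−x')²−y'²−z²)/2L = -0.0424
  θ3 = atan2(B,A) + arccos(C/0.4470) = -0.0001

θ₁ = 1.3093, θ₂ = 1.0473, θ₃ = -0.0001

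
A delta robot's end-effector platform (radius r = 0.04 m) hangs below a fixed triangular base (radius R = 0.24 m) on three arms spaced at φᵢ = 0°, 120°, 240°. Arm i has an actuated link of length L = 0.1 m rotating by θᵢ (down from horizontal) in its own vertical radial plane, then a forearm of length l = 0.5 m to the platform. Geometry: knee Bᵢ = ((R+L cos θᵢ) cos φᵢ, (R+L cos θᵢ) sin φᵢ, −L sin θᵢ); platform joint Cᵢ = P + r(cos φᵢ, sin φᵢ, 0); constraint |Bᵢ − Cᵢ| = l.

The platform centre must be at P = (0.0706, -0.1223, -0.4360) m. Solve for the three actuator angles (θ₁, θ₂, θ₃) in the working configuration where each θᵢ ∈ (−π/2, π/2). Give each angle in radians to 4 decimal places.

arm 1 (φ=0.0°): x'=0.0706, y'=-0.1223
  A cos θ + B sin θ = C:  0.1294·cos θ + -0.4360·sin θ = 0.0910
  √(A²+B²)=0.4548;  θ1 = -1.2823+1.3693 ≈ 0.0870
rotate P by −φ2: (-0.1412, 0.0000, -0.4360)
  A=0.3412, B=-0.4360, C=(l²−L²−A²−y'²−z²)/(2L)=-0.3326
  θ2 = atan2(B,A) + arccos(C/0.5536) = 1.3085
rotate P by −φ3: (0.0706, 0.1223, -0.4360)
  e−x'=0.1294;  (l²−L²−(e−x')²−y'²−z²)/2L = 0.0910
  θ3 = atan2(B,A) + arccos(C/0.4548) = 0.0869

θ₁ = 0.0870, θ₂ = 1.3085, θ₃ = 0.0869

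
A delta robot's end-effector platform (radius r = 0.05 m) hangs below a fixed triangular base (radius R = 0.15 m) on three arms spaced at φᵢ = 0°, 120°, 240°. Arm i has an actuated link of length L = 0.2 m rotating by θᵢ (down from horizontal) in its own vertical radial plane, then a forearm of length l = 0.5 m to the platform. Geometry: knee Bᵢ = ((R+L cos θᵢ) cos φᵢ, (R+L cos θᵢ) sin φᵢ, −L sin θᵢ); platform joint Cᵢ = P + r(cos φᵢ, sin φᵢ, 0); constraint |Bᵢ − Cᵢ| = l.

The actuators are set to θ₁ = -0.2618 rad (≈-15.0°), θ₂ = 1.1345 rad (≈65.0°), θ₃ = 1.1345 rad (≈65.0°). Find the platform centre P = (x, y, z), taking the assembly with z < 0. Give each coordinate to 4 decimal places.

(0.2992, 0.0000, -0.4482)

arm 1 at φ=0.0°: ρ1 = 0.2932;  O1 = (0.2932, 0.0000, 0.0518)
φ2=120.0°: virtual centre (-0.0923, 0.1598, -0.1813), radius l
φ3=240.0°: virtual centre (-0.0923, -0.1598, -0.1813), radius l
eliminate P² terms by subtracting sphere 1 from 2 and 3
linear system: -0.7709x+0.3196y = -0.0217−-0.4661z; -0.7709x+-0.3196y = -0.0217−-0.4661z
det = 0.4927;  x = 0.0282+-0.6046z,  y = 0.0000+0.0000z
quadratic in z: (1.3655)z²+(0.2169)z+(-0.1771)=0, √Δ=1.0072 → z ∈ {-0.4482, 0.2894}; z = -0.4482 (taking z<0)
x = 0.2992, y = 0.0000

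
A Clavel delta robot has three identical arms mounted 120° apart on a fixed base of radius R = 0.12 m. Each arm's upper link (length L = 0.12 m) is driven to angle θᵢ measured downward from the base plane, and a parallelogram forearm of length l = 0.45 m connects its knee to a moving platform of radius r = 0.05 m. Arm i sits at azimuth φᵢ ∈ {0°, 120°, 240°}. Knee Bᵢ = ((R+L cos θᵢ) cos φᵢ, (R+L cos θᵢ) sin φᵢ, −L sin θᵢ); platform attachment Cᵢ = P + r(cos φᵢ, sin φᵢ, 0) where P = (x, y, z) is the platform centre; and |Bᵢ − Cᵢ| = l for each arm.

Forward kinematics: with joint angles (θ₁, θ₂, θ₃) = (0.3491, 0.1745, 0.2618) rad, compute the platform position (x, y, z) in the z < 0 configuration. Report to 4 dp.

(-0.0251, 0.0143, -0.4399)

φ1=0.0°: virtual centre (0.1828, 0.0000, -0.0410), radius l
arm 2 at φ=120.0°: e+L cos θ2 = 0.1882;  O2 = (-0.0941, 0.1630, -0.0208)
O3 = (0.1859·cos240.0°, 0.1859·sin240.0°, -0.0311) = (-0.0930, -0.1610, -0.0311)
|O₂|²−|O₁|² = 0.0008;  |O₃|²−|O₁|² = 0.0004
plane₁₂: -0.5537x+0.3259y+0.0404z = 0.0008
Cramer: x(z) = -0.0011+0.0545z;  y(z) = 0.0005-0.0314z
sphere 1 gives Az²+Bz+C=0 with A=1.0040, B=0.0620, C=-0.1670;  B²−4AC=0.6746;  roots -0.4399, 0.3782;  negative root z = -0.4399
x = -0.0251, y = 0.0143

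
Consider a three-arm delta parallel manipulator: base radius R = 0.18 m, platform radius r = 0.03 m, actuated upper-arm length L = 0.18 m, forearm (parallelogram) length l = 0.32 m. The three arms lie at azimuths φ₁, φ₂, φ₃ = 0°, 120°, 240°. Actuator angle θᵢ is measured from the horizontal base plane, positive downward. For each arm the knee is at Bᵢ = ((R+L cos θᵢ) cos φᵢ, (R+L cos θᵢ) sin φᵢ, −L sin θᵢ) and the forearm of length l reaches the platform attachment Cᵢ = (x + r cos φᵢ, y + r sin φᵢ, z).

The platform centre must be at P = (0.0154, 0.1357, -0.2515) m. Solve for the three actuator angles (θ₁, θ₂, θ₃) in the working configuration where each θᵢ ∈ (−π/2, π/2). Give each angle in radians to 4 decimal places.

arm 1 (φ=0.0°): x'=0.0154, y'=0.1357
  e−x'=0.1346;  (l²−L²−(e−x')²−y'²−z²)/2L = -0.0827
  √(A²+B²)=0.2853;  θ1 = -1.0794+1.8651 ≈ 0.7857
rotate P by −φ2: (0.1098, -0.0812, -0.2515)
  A cos θ + B sin θ = C:  0.0402·cos θ + -0.2515·sin θ = -0.0041
  γ=atan2(-0.2515,0.0402)=-1.4124;  ψ=arccos(-0.0159)=1.5867;  θ2=γ+ψ≈0.1743
φ3=240.0° → target in arm frame (-0.1252, -0.0545)
  A=0.2752, B=-0.2515, C=(l²−L²−A²−y'²−z²)/(2L)=-0.1999
  γ=atan2(-0.2515,0.2752)=-0.7404;  ψ=arccos(-0.5362)=2.1367;  θ3=γ+ψ≈1.3964

θ₁ = 0.7857, θ₂ = 0.1743, θ₃ = 1.3964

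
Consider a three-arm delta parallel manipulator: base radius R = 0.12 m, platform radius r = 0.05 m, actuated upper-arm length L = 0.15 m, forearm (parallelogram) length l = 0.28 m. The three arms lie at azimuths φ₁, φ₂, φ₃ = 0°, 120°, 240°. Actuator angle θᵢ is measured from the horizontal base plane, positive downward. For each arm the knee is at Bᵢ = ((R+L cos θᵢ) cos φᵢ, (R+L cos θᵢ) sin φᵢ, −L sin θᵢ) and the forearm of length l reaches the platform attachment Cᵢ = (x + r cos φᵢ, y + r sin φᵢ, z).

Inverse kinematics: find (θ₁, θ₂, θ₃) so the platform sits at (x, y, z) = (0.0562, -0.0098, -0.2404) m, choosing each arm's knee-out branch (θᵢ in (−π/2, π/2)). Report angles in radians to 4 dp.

rotate P by −φ1: (0.0562, -0.0098, -0.2404)
  A cos θ + B sin θ = C:  0.0138·cos θ + -0.2404·sin θ = -0.0073
  θ1 = atan2(B,A) + arccos(C/0.2408) = 0.0875
φ2=120.0° → target in arm frame (-0.0366, -0.0438)
  A=0.1066, B=-0.2404, C=(l²−L²−A²−y'²−z²)/(2L)=-0.0506
  √(A²+B²)=0.2630;  θ2 = -1.1535+1.7643 ≈ 0.6108
rotate P by −φ3: (-0.0196, 0.0536, -0.2404)
  e−x'=0.0896;  (l²−L²−(e−x')²−y'²−z²)/2L = -0.0426
  γ=atan2(-0.2404,0.0896)=-1.2140;  ψ=arccos(-0.1662)=1.7378;  θ3=γ+ψ≈0.5238

θ₁ = 0.0875, θ₂ = 0.6108, θ₃ = 0.5238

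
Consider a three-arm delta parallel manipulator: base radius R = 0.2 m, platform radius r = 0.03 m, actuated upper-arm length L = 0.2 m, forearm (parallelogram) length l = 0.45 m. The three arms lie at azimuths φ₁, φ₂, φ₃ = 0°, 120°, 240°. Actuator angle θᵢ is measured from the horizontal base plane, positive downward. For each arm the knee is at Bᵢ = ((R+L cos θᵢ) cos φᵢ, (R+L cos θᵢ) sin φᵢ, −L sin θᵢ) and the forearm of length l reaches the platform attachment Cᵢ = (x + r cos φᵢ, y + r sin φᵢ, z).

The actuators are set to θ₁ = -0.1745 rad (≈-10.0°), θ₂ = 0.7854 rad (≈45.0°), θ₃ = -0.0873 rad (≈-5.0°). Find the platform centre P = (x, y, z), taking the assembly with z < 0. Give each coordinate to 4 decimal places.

(0.0640, -0.0963, -0.2838)

φ1=0.0°: virtual centre (0.3670, 0.0000, 0.0347), radius l
arm 2 at φ=120.0°: (R−r)+L cos θ2 = 0.3114;  O2 = (-0.1557, 0.2697, -0.1414)
φ3=240.0°: virtual centre (-0.1846, -0.3198, 0.0174), radius l
|O₂|²−|O₁|² = -0.0189;  |O₃|²−|O₁|² = 0.0008
[-1.0453 0.5394 -0.3523]·P = -0.0189;  [-1.1032 -0.6395 -0.0346]·P = 0.0008
det = 1.2636;  x = 0.0092+-0.1931z,  y = -0.0171+0.2790z
sphere 1 gives Az²+Bz+C=0 with A=1.1151, B=0.0591, C=-0.0730;  B²−4AC=0.3292;  roots -0.2838, 0.2308;  negative root z = -0.2838
x = 0.0640, y = -0.0963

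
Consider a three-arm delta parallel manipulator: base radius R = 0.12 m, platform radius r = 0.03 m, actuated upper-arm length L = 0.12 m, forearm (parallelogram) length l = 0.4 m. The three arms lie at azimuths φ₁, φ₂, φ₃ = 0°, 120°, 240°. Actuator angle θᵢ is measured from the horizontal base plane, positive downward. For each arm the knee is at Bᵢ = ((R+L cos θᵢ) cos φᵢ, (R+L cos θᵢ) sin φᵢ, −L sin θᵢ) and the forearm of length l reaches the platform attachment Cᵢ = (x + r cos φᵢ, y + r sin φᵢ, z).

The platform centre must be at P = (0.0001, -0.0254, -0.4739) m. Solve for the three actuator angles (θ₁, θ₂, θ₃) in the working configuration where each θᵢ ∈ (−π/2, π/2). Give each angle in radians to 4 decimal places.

θ₁ = 1.0472, θ₂ = 1.1342, θ₃ = 0.9596

rotate P by −φ1: (0.0001, -0.0254, -0.4739)
  A=0.0899, B=-0.4739, C=(l²−L²−A²−y'²−z²)/(2L)=-0.3655
  θ1 = atan2(B,A) + arccos(C/0.4824) = 1.0472
rotate P by −φ2: (-0.0220, 0.0126, -0.4739)
  e−x'=0.1120;  (l²−L²−(e−x')²−y'²−z²)/2L = -0.3821
  θ2 = atan2(B,A) + arccos(C/0.4870) = 1.1342
φ3=240.0° → target in arm frame (0.0219, 0.0128)
  A cos θ + B sin θ = C:  0.0681·cos θ + -0.4739·sin θ = -0.3491
  θ3 = atan2(B,A) + arccos(C/0.4788) = 0.9596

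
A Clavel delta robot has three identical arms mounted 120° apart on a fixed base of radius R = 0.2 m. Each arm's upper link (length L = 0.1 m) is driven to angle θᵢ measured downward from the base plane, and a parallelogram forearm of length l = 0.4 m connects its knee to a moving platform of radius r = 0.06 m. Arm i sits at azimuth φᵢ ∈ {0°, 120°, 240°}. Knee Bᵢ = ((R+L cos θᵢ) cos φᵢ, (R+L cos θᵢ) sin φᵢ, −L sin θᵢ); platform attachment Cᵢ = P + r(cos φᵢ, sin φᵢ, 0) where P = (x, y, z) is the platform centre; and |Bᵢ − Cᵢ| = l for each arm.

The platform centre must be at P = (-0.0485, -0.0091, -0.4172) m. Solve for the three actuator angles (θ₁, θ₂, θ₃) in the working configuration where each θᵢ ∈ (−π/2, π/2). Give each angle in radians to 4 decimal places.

θ₁ = 1.1342, θ₂ = 0.7853, θ₃ = 0.6980

φ1=0.0° → target in arm frame (-0.0485, -0.0091)
  e−x'=0.1885;  (l²−L²−(e−x')²−y'²−z²)/2L = -0.2984
  √(A²+B²)=0.4578;  θ1 = -1.1464+2.2806 ≈ 1.1342
φ2=120.0° → target in arm frame (0.0164, 0.0466)
  e−x'=0.1236;  (l²−L²−(e−x')²−y'²−z²)/2L = -0.2075
  √(A²+B²)=0.4351;  θ2 = -1.2827+2.0680 ≈ 0.7853
rotate P by −φ3: (0.0321, -0.0375, -0.4172)
  e−x'=0.1079;  (l²−L²−(e−x')²−y'²−z²)/2L = -0.1855
  √(A²+B²)=0.4309;  θ3 = -1.3178+2.0157 ≈ 0.6980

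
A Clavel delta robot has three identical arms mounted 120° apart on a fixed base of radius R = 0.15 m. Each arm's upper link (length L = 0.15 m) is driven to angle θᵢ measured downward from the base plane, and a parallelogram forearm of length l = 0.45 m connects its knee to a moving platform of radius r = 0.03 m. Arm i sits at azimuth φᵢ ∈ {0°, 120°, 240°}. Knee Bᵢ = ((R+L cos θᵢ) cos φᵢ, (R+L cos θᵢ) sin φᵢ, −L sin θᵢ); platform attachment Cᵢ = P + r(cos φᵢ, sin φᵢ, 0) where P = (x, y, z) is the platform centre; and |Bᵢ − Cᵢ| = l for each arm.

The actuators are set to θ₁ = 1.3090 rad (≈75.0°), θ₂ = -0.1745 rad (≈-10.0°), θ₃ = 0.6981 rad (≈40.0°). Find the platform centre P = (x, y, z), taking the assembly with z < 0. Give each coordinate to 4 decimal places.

φ1=0.0°: virtual centre (0.1588, 0.0000, -0.1449), radius l
arm 2 at φ=120.0°: (R−r)+L cos θ2 = 0.2677;  centre 2 = (-0.1339, 0.2319, 0.0260)
φ3=240.0°: virtual centre (-0.1175, -0.2034, -0.0964), radius l
|centre ₂|²−|centre ₁|² = 0.0261;  |centre ₃|²−|centre ₁|² = 0.0183
[-0.5854 0.4637 0.3419]·P = 0.0261;  [-0.5526 -0.4069 0.0969]·P = 0.0183
Cramer: x(z) = -0.0386+0.3723z;  y(z) = 0.0076-0.2673z
quadratic in z: (1.2100)z²+(0.1387)z+(-0.1425)=0, √Δ=0.8419 → z ∈ {-0.4052, 0.2906}; z = -0.4052 (taking z<0)
x = -0.1895, y = 0.1159

(-0.1895, 0.1159, -0.4052)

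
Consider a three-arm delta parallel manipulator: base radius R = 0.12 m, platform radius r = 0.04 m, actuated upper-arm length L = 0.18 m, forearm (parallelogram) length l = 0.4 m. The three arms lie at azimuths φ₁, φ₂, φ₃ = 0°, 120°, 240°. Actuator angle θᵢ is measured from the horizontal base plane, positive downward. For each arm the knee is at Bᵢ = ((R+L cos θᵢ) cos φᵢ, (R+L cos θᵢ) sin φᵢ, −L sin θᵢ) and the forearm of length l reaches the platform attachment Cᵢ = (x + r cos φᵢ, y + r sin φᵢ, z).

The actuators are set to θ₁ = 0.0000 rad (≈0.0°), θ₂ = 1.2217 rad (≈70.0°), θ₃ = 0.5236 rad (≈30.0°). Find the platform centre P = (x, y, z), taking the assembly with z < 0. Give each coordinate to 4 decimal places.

centre 1 = (0.2600·cos0.0°, 0.2600·sin0.0°, 0.0000) = (0.2600, 0.0000, 0.0000)
centre 2 = (0.1416·cos120.0°, 0.1416·sin120.0°, -0.1691) = (-0.0708, 0.1226, -0.1691)
centre 3 = (0.2359·cos240.0°, 0.2359·sin240.0°, -0.0900) = (-0.1179, -0.2043, -0.0900)
|centre ₂|²−|centre ₁|² = -0.0189;  |centre ₃|²−|centre ₁|² = -0.0039
[-0.6616 0.2452 -0.3383]·P = -0.0189;  [-0.7559 -0.4086 -0.1800]·P = -0.0039
Cramer: x(z) = 0.0191-0.4002z;  y(z) = -0.0258+0.2998z
sphere 1 gives Az²+Bz+C=0 with A=1.2501, B=0.1774, C=-0.1013;  B²−4AC=0.5379;  roots -0.3643, 0.2224;  negative root z = -0.3643
x = 0.1649, y = -0.1351

(0.1649, -0.1351, -0.3643)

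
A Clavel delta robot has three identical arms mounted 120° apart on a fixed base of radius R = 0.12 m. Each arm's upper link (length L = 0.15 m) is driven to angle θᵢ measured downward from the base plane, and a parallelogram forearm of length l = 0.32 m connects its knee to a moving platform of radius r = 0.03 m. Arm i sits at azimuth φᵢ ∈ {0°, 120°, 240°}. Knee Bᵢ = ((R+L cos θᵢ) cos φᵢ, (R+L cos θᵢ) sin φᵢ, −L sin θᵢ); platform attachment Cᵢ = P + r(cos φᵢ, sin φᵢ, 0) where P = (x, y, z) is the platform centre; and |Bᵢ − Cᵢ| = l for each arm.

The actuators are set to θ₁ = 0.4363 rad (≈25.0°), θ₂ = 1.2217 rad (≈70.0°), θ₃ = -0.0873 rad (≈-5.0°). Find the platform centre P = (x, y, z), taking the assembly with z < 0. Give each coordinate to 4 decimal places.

φ1=0.0°: virtual centre (0.2259, 0.0000, -0.0634), radius l
φ2=120.0°: virtual centre (-0.0707, 0.1224, -0.1410), radius l
φ3=240.0°: virtual centre (-0.1197, -0.2074, 0.0131), radius l
subtract pairs → two planes through P
linear system: -0.5932x+0.2448y = -0.0152−-0.1551z; -0.6913x+-0.4147y = 0.0024−0.1529z
Cramer: x(z) = 0.0138-0.0648z;  y(z) = -0.0288+0.4768z
into |P−S₁|² = l²: 1.2315z² + 0.1268z + -0.0525 = 0;  Δ = 0.2749;  z = -0.2643 or 0.1614 → z<0 root = -0.2643
x = 0.0309, y = -0.1549

(0.0309, -0.1549, -0.2643)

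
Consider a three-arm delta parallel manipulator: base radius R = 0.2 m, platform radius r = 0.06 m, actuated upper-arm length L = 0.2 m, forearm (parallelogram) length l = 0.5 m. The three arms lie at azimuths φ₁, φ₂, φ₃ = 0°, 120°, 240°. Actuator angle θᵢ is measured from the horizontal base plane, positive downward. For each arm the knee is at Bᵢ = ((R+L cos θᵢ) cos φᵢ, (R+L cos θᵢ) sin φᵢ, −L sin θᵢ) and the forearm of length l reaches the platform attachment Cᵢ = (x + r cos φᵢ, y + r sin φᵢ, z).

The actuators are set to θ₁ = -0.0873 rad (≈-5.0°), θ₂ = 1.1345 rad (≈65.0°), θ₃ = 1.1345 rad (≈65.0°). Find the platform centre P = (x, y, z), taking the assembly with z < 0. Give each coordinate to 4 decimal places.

S1 = (0.3392·cos0.0°, 0.3392·sin0.0°, 0.0174) = (0.3392, 0.0000, 0.0174)
φ2=120.0°: virtual centre (-0.1123, 0.1944, -0.1813), radius l
S3 = (0.2245·cos240.0°, 0.2245·sin240.0°, -0.1813) = (-0.1123, -0.1944, -0.1813)
eliminate P² terms by subtracting sphere 1 from 2 and 3
linear system: -0.9030x+0.3889y = -0.0321−-0.3974z; -0.9030x+-0.3889y = -0.0321−-0.3974z
det = 0.7023;  x = 0.0356+-0.4401z,  y = 0.0000+0.0000z
sphere 1 gives Az²+Bz+C=0 with A=1.1937, B=0.2324, C=-0.1575;  B²−4AC=0.8060;  roots -0.4734, 0.2787;  negative root z = -0.4734
x = 0.2439, y = 0.0000

(0.2439, 0.0000, -0.4734)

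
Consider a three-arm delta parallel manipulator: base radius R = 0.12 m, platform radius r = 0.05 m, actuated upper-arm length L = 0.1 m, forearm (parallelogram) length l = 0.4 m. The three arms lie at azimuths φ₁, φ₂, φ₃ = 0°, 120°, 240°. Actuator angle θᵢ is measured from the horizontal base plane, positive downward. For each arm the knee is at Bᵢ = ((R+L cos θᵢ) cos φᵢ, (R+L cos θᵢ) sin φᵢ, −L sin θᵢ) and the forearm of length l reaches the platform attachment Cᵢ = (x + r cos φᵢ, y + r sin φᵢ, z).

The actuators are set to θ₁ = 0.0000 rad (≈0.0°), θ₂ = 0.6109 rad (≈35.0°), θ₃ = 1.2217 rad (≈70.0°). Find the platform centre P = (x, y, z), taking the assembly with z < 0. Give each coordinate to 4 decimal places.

(0.1463, 0.0948, -0.3879)

φ1=0.0°: virtual centre (0.1700, 0.0000, 0.0000), radius l
arm 2 at φ=120.0°: e+L cos θ2 = 0.1519;  centre 2 = (-0.0760, 0.1316, -0.0574)
φ3=240.0°: virtual centre (-0.0521, -0.0902, -0.0940), radius l
subtract pairs → two planes through P
[-0.4919 0.2631 -0.1147]·P = -0.0025;  [-0.4442 -0.1805 -0.1879]·P = -0.0092
Cramer: x(z) = 0.0140-0.3411z;  y(z) = 0.0166-0.2017z
into |P−centre ₁|² = l²: 1.1571z² + 0.0997z + -0.1354 = 0;  Δ = 0.6366;  z = -0.3879 or 0.3017 → z<0 root = -0.3879
x = 0.1463, y = 0.0948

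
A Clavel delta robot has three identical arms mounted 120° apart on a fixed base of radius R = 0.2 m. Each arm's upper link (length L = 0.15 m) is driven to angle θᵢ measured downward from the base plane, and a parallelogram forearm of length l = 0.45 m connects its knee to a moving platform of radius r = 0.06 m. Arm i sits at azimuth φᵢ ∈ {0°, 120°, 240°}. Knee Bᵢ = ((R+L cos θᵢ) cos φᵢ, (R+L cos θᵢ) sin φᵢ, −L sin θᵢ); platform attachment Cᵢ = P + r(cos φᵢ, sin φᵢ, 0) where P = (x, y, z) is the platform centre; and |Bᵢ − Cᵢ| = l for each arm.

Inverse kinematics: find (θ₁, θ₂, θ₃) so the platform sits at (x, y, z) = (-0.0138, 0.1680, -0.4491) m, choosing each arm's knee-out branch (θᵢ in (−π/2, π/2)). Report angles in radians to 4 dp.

rotate P by −φ1: (-0.0138, 0.1680, -0.4491)
  A cos θ + B sin θ = C:  0.1538·cos θ + -0.4491·sin θ = -0.2452
  θ1 = atan2(B,A) + arccos(C/0.4747) = 0.8728
rotate P by −φ2: (0.1524, -0.0720, -0.4491)
  A cos θ + B sin θ = C:  -0.0124·cos θ + -0.4491·sin θ = -0.0901
  √(A²+B²)=0.4493;  θ2 = -1.5984+1.7728 ≈ 0.1744
arm 3 (φ=240.0°): x'=-0.1386, y'=-0.0960
  e−x'=0.2786;  (l²−L²−(e−x')²−y'²−z²)/2L = -0.3617
  √(A²+B²)=0.5285;  θ3 = -1.0156+2.3246 ≈ 1.3090

θ₁ = 0.8728, θ₂ = 0.1744, θ₃ = 1.3090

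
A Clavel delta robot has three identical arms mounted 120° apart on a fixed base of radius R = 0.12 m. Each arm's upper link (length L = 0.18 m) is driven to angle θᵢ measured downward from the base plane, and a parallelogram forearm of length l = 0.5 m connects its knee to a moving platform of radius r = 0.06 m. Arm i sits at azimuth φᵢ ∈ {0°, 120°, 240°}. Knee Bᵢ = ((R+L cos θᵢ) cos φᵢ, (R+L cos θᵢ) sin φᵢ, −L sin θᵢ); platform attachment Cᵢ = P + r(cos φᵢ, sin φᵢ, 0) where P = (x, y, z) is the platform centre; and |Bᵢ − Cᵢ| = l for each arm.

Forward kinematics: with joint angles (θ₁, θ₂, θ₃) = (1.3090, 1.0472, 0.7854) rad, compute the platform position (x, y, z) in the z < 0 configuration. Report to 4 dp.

(-0.1186, -0.0604, -0.6162)

φ1=0.0°: virtual centre (0.1066, 0.0000, -0.1739), radius l
arm 2 at φ=120.0°: ρ2 = 0.1500;  S2 = (-0.0750, 0.1299, -0.1559)
S3 = (0.1873·cos240.0°, 0.1873·sin240.0°, -0.1273) = (-0.0936, -0.1622, -0.1273)
|S₂|²−|S₁|² = 0.0052;  |S₃|²−|S₁|² = 0.0097
[-0.3632 0.2598 0.0360]·P = 0.0052;  [-0.4005 -0.3244 0.0932]·P = 0.0097
Cramer: x(z) = -0.0190+0.1617z;  y(z) = -0.0064+0.0876z
into |P−S₁|² = l²: 1.0338z² + 0.3060z + -0.2040 = 0;  Δ = 0.9371;  z = -0.6162 or 0.3202 → z<0 root = -0.6162
x = -0.1186, y = -0.0604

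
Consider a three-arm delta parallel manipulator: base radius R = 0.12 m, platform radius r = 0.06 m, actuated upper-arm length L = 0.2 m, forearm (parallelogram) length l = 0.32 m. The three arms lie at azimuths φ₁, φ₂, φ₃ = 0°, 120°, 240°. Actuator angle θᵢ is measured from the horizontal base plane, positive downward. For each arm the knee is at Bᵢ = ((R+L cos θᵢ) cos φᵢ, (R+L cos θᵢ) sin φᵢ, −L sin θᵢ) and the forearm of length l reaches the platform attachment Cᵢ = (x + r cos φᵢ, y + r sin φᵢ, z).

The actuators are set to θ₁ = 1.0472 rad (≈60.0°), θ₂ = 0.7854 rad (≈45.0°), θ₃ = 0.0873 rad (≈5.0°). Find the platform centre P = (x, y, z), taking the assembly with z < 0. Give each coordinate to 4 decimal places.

φ1=0.0°: virtual centre (0.1600, 0.0000, -0.1732), radius l
O2 = (0.2014·cos120.0°, 0.2014·sin120.0°, -0.1414) = (-0.1007, 0.1744, -0.1414)
φ3=240.0°: virtual centre (-0.1296, -0.2245, -0.0174), radius l
|O₂|²−|O₁|² = 0.0050;  |O₃|²−|O₁|² = 0.0119
[-0.5214 0.3489 0.0636]·P = 0.0050;  [-0.5792 -0.4490 0.3115]·P = 0.0119
Cramer: x(z) = -0.0146+0.3146z;  y(z) = -0.0076+0.2880z
quadratic in z: (1.1819)z²+(0.2321)z+(-0.0418)=0, √Δ=0.5017 → z ∈ {-0.3104, 0.1140}; z = -0.3104 (taking z<0)
x = -0.1123, y = -0.0970

(-0.1123, -0.0970, -0.3104)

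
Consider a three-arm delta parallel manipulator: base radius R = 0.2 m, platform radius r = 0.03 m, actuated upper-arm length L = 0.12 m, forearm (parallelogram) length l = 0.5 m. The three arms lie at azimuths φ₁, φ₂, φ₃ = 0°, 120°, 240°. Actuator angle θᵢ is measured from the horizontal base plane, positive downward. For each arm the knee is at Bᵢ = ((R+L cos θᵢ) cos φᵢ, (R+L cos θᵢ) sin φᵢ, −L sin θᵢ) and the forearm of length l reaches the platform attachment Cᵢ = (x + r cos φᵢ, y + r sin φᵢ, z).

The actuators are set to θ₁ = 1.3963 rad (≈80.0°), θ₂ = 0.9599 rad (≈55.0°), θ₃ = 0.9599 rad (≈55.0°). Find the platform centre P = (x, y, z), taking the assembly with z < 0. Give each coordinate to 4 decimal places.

φ1=0.0°: virtual centre (0.1908, 0.0000, -0.1182), radius l
S2 = (0.2388·cos120.0°, 0.2388·sin120.0°, -0.0983) = (-0.1194, 0.2068, -0.0983)
S3 = (0.2388·cos240.0°, 0.2388·sin240.0°, -0.0983) = (-0.1194, -0.2068, -0.0983)
|S₂|²−|S₁|² = 0.0163;  |S₃|²−|S₁|² = 0.0163
plane₁₂: -0.6205x+0.4137y+0.0398z = 0.0163
det = 0.5134;  x = -0.0263+0.0641z,  y = 0.0000+0.0000z
quadratic in z: (1.0041)z²+(0.2085)z+(-0.1889)=0, √Δ=0.8956 → z ∈ {-0.5498, 0.3421}; z = -0.5498 (taking z<0)
x = -0.0615, y = 0.0000

(-0.0615, 0.0000, -0.5498)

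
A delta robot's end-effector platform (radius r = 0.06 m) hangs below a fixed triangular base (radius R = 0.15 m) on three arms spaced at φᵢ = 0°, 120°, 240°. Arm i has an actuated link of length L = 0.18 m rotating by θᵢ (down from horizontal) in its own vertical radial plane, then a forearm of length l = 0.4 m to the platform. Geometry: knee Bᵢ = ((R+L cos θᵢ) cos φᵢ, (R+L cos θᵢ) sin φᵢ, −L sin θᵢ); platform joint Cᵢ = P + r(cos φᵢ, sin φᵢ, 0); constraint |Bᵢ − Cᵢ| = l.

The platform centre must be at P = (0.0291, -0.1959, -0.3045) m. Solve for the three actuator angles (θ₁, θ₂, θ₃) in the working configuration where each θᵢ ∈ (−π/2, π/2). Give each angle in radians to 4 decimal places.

θ₁ = 0.2619, θ₂ = 1.0474, θ₃ = -0.3491

arm 1 (φ=0.0°): x'=0.0291, y'=-0.1959
  A=0.0609, B=-0.3045, C=(l²−L²−A²−y'²−z²)/(2L)=-0.0200
  θ1 = atan2(B,A) + arccos(C/0.3105) = 0.2619
rotate P by −φ2: (-0.1842, 0.0727, -0.3045)
  A=0.2742, B=-0.3045, C=(l²−L²−A²−y'²−z²)/(2L)=-0.1267
  √(A²+B²)=0.4098;  θ2 = -0.8377+1.8851 ≈ 1.0474
φ3=240.0° → target in arm frame (0.1551, 0.1232)
  A cos θ + B sin θ = C:  -0.0651·cos θ + -0.3045·sin θ = 0.0430
  γ=atan2(-0.3045,-0.0651)=-1.7814;  ψ=arccos(0.1380)=1.4323;  θ3=γ+ψ≈-0.3491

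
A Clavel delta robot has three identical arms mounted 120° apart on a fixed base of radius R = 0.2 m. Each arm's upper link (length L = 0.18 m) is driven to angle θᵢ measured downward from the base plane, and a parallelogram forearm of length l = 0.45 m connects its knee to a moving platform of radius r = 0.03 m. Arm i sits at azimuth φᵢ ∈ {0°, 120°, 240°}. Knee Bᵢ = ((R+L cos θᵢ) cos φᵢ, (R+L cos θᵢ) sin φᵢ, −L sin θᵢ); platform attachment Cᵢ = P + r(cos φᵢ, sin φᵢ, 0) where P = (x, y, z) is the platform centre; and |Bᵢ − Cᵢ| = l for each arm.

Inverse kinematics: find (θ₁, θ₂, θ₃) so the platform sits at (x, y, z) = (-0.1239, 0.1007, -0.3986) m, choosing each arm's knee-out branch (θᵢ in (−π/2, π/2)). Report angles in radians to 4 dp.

θ₁ = 1.1342, θ₂ = -0.0003, θ₃ = 0.7854

φ1=0.0° → target in arm frame (-0.1239, 0.1007)
  A=0.2939, B=-0.3986, C=(l²−L²−A²−y'²−z²)/(2L)=-0.2369
  γ=atan2(-0.3986,0.2939)=-0.9355;  ψ=arccos(-0.4784)=2.0697;  θ1=γ+ψ≈1.1342
arm 2 (φ=120.0°): x'=0.1492, y'=0.0570
  A=0.0208, B=-0.3986, C=(l²−L²−A²−y'²−z²)/(2L)=0.0209
  √(A²+B²)=0.3991;  θ2 = -1.5186+1.5183 ≈ -0.0003
arm 3 (φ=240.0°): x'=-0.0253, y'=-0.1577
  e−x'=0.1953;  (l²−L²−(e−x')²−y'²−z²)/2L = -0.1438
  θ3 = atan2(B,A) + arccos(C/0.4439) = 0.7854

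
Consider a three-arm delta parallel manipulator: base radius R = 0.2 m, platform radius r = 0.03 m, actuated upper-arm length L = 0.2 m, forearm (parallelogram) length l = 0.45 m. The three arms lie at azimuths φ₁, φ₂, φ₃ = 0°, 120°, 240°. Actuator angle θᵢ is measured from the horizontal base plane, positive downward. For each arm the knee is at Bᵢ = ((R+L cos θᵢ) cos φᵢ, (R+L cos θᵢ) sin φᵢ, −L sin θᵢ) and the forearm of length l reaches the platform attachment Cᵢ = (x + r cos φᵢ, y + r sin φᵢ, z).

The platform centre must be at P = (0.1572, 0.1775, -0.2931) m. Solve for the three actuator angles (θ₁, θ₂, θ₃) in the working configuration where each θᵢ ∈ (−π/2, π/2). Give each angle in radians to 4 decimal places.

θ₁ = -0.3492, θ₂ = 0.1746, θ₃ = 1.3963

rotate P by −φ1: (0.1572, 0.1775, -0.2931)
  A=0.0128, B=-0.2931, C=(l²−L²−A²−y'²−z²)/(2L)=0.1123
  γ=atan2(-0.2931,0.0128)=-1.5272;  ψ=arccos(0.3828)=1.1780;  θ1=γ+ψ≈-0.3492
arm 2 (φ=120.0°): x'=0.0751, y'=-0.2249
  e−x'=0.0949;  (l²−L²−(e−x')²−y'²−z²)/2L = 0.0425
  √(A²+B²)=0.3081;  θ2 = -1.2577+1.4323 ≈ 0.1746
φ3=240.0° → target in arm frame (-0.2323, 0.0474)
  e−x'=0.4023;  (l²−L²−(e−x')²−y'²−z²)/2L = -0.2188
  γ=atan2(-0.2931,0.4023)=-0.6296;  ψ=arccos(-0.4395)=2.0259;  θ3=γ+ψ≈1.3963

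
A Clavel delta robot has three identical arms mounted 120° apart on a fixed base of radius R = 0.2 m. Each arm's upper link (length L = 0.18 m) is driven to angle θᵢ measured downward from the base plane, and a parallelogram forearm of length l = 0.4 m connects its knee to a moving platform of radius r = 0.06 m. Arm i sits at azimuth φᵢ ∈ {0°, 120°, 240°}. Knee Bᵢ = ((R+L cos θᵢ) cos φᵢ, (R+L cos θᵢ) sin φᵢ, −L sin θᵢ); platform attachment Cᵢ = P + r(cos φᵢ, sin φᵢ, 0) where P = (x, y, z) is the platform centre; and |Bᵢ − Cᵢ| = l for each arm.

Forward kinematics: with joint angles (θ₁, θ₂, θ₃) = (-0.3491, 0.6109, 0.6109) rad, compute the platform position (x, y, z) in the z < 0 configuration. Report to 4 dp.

(0.1107, 0.0000, -0.2857)

φ1=0.0°: virtual centre (0.3091, 0.0000, 0.0616), radius l
arm 2 at φ=120.0°: ρ2 = 0.2874;  S2 = (-0.1437, 0.2489, -0.1032)
φ3=240.0°: virtual centre (-0.1437, -0.2489, -0.1032), radius l
|S₂|²−|S₁|² = -0.0061;  |S₃|²−|S₁|² = -0.0061
plane₁₂: -0.9057x+0.4979y+-0.3296z = -0.0061
det = 0.9019;  x = 0.0067+-0.3639z,  y = 0.0000+0.0000z
quadratic in z: (1.1325)z²+(0.0970)z+(-0.0647)=0, √Δ=0.5502 → z ∈ {-0.2857, 0.2001}; z = -0.2857 (taking z<0)
x = 0.1107, y = 0.0000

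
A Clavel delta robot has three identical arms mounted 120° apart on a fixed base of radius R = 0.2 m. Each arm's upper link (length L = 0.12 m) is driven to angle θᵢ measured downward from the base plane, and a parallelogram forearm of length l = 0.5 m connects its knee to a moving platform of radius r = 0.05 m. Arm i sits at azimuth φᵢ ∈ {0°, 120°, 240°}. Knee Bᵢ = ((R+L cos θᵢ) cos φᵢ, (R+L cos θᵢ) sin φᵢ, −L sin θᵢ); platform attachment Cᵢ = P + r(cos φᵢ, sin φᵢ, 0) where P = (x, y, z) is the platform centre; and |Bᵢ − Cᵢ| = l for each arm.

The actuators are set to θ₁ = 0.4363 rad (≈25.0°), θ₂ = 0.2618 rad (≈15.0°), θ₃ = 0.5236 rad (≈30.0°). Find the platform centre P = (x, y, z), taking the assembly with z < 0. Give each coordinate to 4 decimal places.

S1 = (0.2588·cos0.0°, 0.2588·sin0.0°, -0.0507) = (0.2588, 0.0000, -0.0507)
arm 2 at φ=120.0°: ρ2 = 0.2659;  S2 = (-0.1330, 0.2303, -0.0311)
φ3=240.0°: virtual centre (-0.1270, -0.2199, -0.0600), radius l
subtract pairs → two planes through P
plane₁₂: -0.7834x+0.4606y+0.0393z = 0.0021
det = 0.6999;  x = -0.0004+0.0125z,  y = 0.0040+-0.0641z
quadratic in z: (1.0043)z²+(0.0944)z+(-0.1803)=0, √Δ=0.8562 → z ∈ {-0.4733, 0.3792}; z = -0.4733 (taking z<0)
x = -0.0063, y = 0.0343

(-0.0063, 0.0343, -0.4733)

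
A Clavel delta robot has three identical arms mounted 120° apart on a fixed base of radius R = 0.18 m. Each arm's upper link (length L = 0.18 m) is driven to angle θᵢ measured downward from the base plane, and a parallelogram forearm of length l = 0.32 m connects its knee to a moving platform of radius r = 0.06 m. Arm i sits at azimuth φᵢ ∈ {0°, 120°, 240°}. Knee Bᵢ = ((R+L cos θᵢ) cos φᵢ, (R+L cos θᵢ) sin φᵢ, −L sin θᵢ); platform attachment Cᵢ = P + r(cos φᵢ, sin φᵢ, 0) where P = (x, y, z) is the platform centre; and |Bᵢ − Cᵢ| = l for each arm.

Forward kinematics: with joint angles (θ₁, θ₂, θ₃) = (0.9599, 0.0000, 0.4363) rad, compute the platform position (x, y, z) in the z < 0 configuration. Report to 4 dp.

(-0.0865, 0.0356, -0.2193)

O1 = (0.2232·cos0.0°, 0.2232·sin0.0°, -0.1474) = (0.2232, 0.0000, -0.1474)
arm 2 at φ=120.0°: e+L cos θ2 = 0.3000;  O2 = (-0.1500, 0.2598, 0.0000)
arm 3 at φ=240.0°: e+L cos θ3 = 0.2831;  O3 = (-0.1416, -0.2452, -0.0761)
subtract pairs → two planes through P
linear system: -0.7465x+0.5196y = 0.0184−0.2949z; -0.7296x+-0.4904y = 0.0144−0.1428z
det = 0.7452;  x = -0.0221+0.2936z,  y = 0.0036+-0.1457z
into |P−O₁|² = l²: 1.1074z² + 0.1497z + -0.0204 = 0;  Δ = 0.1129;  z = -0.2193 or 0.0841 → z<0 root = -0.2193
x = -0.0865, y = 0.0356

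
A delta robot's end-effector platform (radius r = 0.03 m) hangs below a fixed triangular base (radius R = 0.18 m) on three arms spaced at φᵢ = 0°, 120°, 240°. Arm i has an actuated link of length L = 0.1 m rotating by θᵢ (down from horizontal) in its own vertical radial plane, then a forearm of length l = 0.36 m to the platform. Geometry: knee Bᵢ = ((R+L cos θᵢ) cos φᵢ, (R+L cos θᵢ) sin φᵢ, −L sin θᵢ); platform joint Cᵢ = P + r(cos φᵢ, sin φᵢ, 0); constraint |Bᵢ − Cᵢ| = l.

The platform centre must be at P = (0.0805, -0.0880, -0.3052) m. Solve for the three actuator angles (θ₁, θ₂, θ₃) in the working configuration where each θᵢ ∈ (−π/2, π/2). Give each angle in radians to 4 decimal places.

θ₁ = 0.0003, θ₂ = 1.3096, θ₃ = 0.3497

arm 1 (φ=0.0°): x'=0.0805, y'=-0.0880
  A=0.0695, B=-0.3052, C=(l²−L²−A²−y'²−z²)/(2L)=0.0694
  γ=atan2(-0.3052,0.0695)=-1.3469;  ψ=arccos(0.2217)=1.3472;  θ1=γ+ψ≈0.0003
φ2=120.0° → target in arm frame (-0.1165, -0.0257)
  A=0.2665, B=-0.3052, C=(l²−L²−A²−y'²−z²)/(2L)=-0.2260
  γ=atan2(-0.3052,0.2665)=-0.8531;  ψ=arccos(-0.5579)=2.1627;  θ2=γ+ψ≈1.3096
φ3=240.0° → target in arm frame (0.0360, 0.1137)
  A=0.1140, B=-0.3052, C=(l²−L²−A²−y'²−z²)/(2L)=0.0026
  θ3 = atan2(B,A) + arccos(C/0.3258) = 0.3497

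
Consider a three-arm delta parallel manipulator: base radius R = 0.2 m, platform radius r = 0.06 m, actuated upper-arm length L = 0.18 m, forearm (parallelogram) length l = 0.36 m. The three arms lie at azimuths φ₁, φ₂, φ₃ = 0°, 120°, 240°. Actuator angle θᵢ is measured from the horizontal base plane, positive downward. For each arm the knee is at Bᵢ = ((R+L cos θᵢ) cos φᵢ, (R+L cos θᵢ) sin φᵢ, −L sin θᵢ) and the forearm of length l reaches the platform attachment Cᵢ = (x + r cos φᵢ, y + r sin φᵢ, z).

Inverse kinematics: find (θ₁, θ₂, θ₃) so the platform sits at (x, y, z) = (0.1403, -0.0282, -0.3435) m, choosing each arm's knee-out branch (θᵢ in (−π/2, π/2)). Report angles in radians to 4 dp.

θ₁ = 0.1746, θ₂ = 1.2220, θ₃ = 1.0473

rotate P by −φ1: (0.1403, -0.0282, -0.3435)
  A cos θ + B sin θ = C:  -0.0003·cos θ + -0.3435·sin θ = -0.0600
  θ1 = atan2(B,A) + arccos(C/0.3435) = 0.1746
φ2=120.0° → target in arm frame (-0.0946, -0.1074)
  A cos θ + B sin θ = C:  0.2346·cos θ + -0.3435·sin θ = -0.2426
  √(A²+B²)=0.4160;  θ2 = -0.9716+2.1936 ≈ 1.2220
rotate P by −φ3: (-0.0457, 0.1356, -0.3435)
  A cos θ + B sin θ = C:  0.1857·cos θ + -0.3435·sin θ = -0.2047
  √(A²+B²)=0.3905;  θ3 = -1.0751+2.1224 ≈ 1.0473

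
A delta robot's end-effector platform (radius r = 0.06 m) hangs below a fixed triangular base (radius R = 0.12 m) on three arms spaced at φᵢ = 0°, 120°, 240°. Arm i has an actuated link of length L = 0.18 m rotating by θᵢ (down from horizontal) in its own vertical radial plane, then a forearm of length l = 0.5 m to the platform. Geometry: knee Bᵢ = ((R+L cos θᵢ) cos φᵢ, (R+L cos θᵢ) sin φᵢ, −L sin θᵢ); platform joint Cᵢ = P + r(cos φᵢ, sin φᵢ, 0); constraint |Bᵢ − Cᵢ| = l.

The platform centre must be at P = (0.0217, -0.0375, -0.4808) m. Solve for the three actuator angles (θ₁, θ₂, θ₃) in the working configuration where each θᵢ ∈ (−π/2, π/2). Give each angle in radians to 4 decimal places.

φ1=0.0° → target in arm frame (0.0217, -0.0375)
  A cos θ + B sin θ = C:  0.0383·cos θ + -0.4808·sin θ = -0.0457
  γ=atan2(-0.4808,0.0383)=-1.4913;  ψ=arccos(-0.0947)=1.6656;  θ1=γ+ψ≈0.1743
rotate P by −φ2: (-0.0433, 0.0000, -0.4808)
  A=0.1033, B=-0.4808, C=(l²−L²−A²−y'²−z²)/(2L)=-0.0673
  γ=atan2(-0.4808,0.1033)=-1.3591;  ψ=arccos(-0.1369)=1.7082;  θ2=γ+ψ≈0.3491
arm 3 (φ=240.0°): x'=0.0216, y'=0.0375
  A=0.0384, B=-0.4808, C=(l²−L²−A²−y'²−z²)/(2L)=-0.0457
  γ=atan2(-0.4808,0.0384)=-1.4912;  ψ=arccos(-0.0947)=1.6657;  θ3=γ+ψ≈0.1745

θ₁ = 0.1743, θ₂ = 0.3491, θ₃ = 0.1745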